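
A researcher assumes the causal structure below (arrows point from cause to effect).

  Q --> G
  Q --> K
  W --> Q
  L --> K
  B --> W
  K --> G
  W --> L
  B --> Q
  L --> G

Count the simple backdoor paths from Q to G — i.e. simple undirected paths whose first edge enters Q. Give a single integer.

4

A backdoor path from Q to G is any simple undirected path whose first edge points into Q (i.e. leaves Q via a parent).
Parents of Q: {B, W}.
Enumerating:
  P1: Q <- B -> W -> L -> K -> G
  P2: Q <- B -> W -> L -> G
  P3: Q <- W -> L -> K -> G
  P4: Q <- W -> L -> G
That exhausts the simple backdoor paths. Count: 4.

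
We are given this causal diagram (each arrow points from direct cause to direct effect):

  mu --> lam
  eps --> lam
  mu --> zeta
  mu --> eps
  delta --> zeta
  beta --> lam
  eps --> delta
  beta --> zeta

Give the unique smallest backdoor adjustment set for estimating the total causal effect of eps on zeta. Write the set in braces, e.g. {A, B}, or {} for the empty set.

Variables eligible for adjustment (non-descendants of eps, excluding eps and zeta): {beta, mu}.
Backdoor paths from eps to zeta:
  P1: eps <- mu -> zeta
  P2: eps <- mu -> lam <- beta -> zeta
The empty set is not sufficient: P1 (eps <- mu -> zeta) has no collider blocking it and no conditioned non-collider, so it is open.
Try {mu}:
  P1: blocked at fork node mu ∈ conditioning set.
  P2: blocked at fork node mu ∈ conditioning set.
{mu} contains no descendant of eps and blocks every backdoor path.
No other singleton works — e.g. {beta} leaves P1 open — so {mu} is the unique smallest valid adjustment set.

{mu}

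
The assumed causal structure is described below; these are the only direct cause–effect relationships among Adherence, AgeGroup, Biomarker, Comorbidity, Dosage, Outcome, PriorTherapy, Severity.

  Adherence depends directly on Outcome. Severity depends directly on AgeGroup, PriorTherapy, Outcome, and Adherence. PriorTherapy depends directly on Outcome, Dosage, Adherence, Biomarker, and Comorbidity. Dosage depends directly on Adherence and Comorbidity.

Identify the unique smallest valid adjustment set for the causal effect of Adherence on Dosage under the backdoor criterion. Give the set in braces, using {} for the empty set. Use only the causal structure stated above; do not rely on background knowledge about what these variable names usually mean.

Variables eligible for adjustment (non-descendants of Adherence, excluding Adherence and Dosage): {AgeGroup, Biomarker, Comorbidity, Outcome}.
Backdoor paths from Adherence to Dosage:
  P1: Adherence <- Outcome -> PriorTherapy <- Comorbidity -> Dosage
  P2: Adherence <- Outcome -> PriorTherapy <- Dosage
  P3: Adherence <- Outcome -> Severity <- PriorTherapy <- Comorbidity -> Dosage
  P4: Adherence <- Outcome -> Severity <- PriorTherapy <- Dosage
Each backdoor path contains an unconditioned collider, so every path is already blocked with the empty conditioning set:
  P1: blocked at collider PriorTherapy (neither it nor any descendant is in the conditioning set).
  P2: blocked at collider PriorTherapy (neither it nor any descendant is in the conditioning set).
  P3: blocked at collider Severity (neither it nor any descendant is in the conditioning set).
  P4: blocked at collider Severity (neither it nor any descendant is in the conditioning set).
The empty set is therefore the unique smallest valid set.

{}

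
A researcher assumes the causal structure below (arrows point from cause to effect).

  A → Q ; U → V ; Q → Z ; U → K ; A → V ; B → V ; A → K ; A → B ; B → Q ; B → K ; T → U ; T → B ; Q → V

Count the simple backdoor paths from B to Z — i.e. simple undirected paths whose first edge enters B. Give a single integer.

A backdoor path from B to Z is any simple undirected path whose first edge points into B (i.e. leaves B via a parent).
Parents of B: {A, T}.
Enumerating:
  P1: B <- A -> K <- U -> V <- Q -> Z
  P2: B <- A -> Q -> Z
  P3: B <- A -> V <- Q -> Z
  P4: B <- T -> U -> K <- A -> Q -> Z
  P5: B <- T -> U -> K <- A -> V <- Q -> Z
  P6: B <- T -> U -> V <- A -> Q -> Z
  P7: B <- T -> U -> V <- Q -> Z
That exhausts the simple backdoor paths. Count: 7.

7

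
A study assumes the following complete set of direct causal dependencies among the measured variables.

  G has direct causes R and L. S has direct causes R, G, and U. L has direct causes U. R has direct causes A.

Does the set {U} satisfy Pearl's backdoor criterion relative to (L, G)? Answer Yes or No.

Yes

Backdoor paths from L to G (paths whose first edge points into L):
  P1: L <- U -> S <- R -> G
  P2: L <- U -> S <- G
Condition 1 (no descendant of L in the set): holds — descendants of L are {G, S}; none are in {U}.
Condition 2 (every backdoor path blocked by {U}):
  P1: blocked at fork node U ∈ conditioning set.
  P2: blocked at fork node U ∈ conditioning set.
{U} satisfies the backdoor criterion.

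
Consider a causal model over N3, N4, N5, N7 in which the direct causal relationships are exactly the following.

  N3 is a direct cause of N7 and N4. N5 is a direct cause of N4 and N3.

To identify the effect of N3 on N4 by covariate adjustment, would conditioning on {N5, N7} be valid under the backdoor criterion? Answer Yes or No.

No

Backdoor paths from N3 to N4 (paths whose first edge points into N3):
  P1: N3 <- N5 -> N4
Condition 1 (no descendant of N3 in the set): FAILS — N7 is a descendant of N3.
Condition 2 (every backdoor path blocked by {N5, N7}):
  P1: blocked at fork node N5 ∈ conditioning set.
{N5, N7} does not satisfy the backdoor criterion.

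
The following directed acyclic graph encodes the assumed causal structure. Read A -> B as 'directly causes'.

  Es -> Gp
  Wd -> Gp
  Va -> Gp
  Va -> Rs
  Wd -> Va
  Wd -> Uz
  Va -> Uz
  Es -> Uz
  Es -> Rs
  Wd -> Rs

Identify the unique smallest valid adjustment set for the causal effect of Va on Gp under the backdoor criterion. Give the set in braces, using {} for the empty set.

{Wd}

Variables eligible for adjustment (non-descendants of Va, excluding Va and Gp): {Es, Wd}.
Backdoor paths from Va to Gp:
  P1: Va <- Wd -> Gp
  P2: Va <- Wd -> Uz <- Es -> Gp
  P3: Va <- Wd -> Rs <- Es -> Gp
The empty set is not sufficient: P1 (Va <- Wd -> Gp) has no collider blocking it and no conditioned non-collider, so it is open.
Try {Wd}:
  P1: blocked at fork node Wd ∈ conditioning set.
  P2: blocked at fork node Wd ∈ conditioning set.
  P3: blocked at fork node Wd ∈ conditioning set.
{Wd} contains no descendant of Va and blocks every backdoor path.
No other singleton works — e.g. {Es} leaves P1 open — so {Wd} is the unique smallest valid adjustment set.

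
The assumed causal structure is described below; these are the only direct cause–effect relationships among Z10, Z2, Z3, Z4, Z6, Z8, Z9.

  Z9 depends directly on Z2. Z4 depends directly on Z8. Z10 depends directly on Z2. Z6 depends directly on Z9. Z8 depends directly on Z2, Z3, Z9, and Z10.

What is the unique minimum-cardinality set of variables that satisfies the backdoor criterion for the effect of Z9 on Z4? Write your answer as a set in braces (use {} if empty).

{Z2}

Variables eligible for adjustment (non-descendants of Z9, excluding Z9 and Z4): {Z10, Z2, Z3}.
Backdoor paths from Z9 to Z4:
  P1: Z9 <- Z2 -> Z10 -> Z8 -> Z4
  P2: Z9 <- Z2 -> Z8 -> Z4
The empty set is not sufficient: P1 (Z9 <- Z2 -> Z10 -> Z8 -> Z4) has no collider blocking it and no conditioned non-collider, so it is open.
Try {Z2}:
  P1: blocked at fork node Z2 ∈ conditioning set.
  P2: blocked at fork node Z2 ∈ conditioning set.
{Z2} contains no descendant of Z9 and blocks every backdoor path.
No other singleton works — e.g. {Z3} leaves P1 open — so {Z2} is the unique smallest valid adjustment set.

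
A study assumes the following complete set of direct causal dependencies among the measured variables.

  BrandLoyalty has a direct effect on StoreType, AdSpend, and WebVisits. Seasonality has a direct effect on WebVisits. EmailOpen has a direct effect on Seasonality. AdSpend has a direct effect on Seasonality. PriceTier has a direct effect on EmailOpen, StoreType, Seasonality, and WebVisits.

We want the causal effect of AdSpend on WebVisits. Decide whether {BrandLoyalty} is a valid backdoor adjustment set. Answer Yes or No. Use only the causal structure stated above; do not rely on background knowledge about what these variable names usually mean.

Backdoor paths from AdSpend to WebVisits (paths whose first edge points into AdSpend):
  P1: AdSpend <- BrandLoyalty -> WebVisits
  P2: AdSpend <- BrandLoyalty -> StoreType <- PriceTier -> EmailOpen -> Seasonality -> WebVisits
  P3: AdSpend <- BrandLoyalty -> StoreType <- PriceTier -> Seasonality -> WebVisits
  P4: AdSpend <- BrandLoyalty -> StoreType <- PriceTier -> WebVisits
Condition 1 (no descendant of AdSpend in the set): holds — descendants of AdSpend are {Seasonality, WebVisits}; none are in {BrandLoyalty}.
Condition 2 (every backdoor path blocked by {BrandLoyalty}):
  P1: blocked at fork node BrandLoyalty ∈ conditioning set.
  P2: blocked at fork node BrandLoyalty ∈ conditioning set.
  P3: blocked at fork node BrandLoyalty ∈ conditioning set.
  P4: blocked at fork node BrandLoyalty ∈ conditioning set.
{BrandLoyalty} satisfies the backdoor criterion.

Yes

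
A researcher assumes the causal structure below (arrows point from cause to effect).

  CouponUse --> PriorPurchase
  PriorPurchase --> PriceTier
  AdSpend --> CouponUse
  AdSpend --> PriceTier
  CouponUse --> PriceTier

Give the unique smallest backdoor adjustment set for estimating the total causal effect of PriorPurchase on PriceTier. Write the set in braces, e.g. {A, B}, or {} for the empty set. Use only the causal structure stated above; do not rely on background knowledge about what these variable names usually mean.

{CouponUse}

Variables eligible for adjustment (non-descendants of PriorPurchase, excluding PriorPurchase and PriceTier): {AdSpend, CouponUse}.
Backdoor paths from PriorPurchase to PriceTier:
  P1: PriorPurchase <- CouponUse <- AdSpend -> PriceTier
  P2: PriorPurchase <- CouponUse -> PriceTier
The empty set is not sufficient: P1 (PriorPurchase <- CouponUse <- AdSpend -> PriceTier) has no collider blocking it and no conditioned non-collider, so it is open.
Try {CouponUse}:
  P1: blocked at chain node CouponUse ∈ conditioning set.
  P2: blocked at fork node CouponUse ∈ conditioning set.
{CouponUse} contains no descendant of PriorPurchase and blocks every backdoor path.
No other singleton works — e.g. {AdSpend} leaves P2 open — so {CouponUse} is the unique smallest valid adjustment set.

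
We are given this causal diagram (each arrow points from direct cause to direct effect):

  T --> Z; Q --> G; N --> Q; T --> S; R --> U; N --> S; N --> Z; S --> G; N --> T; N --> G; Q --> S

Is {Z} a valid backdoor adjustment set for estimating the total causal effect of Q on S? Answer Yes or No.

Backdoor paths from Q to S (paths whose first edge points into Q):
  P1: Q <- N -> T -> S
  P2: Q <- N -> Z <- T -> S
  P3: Q <- N -> S
  P4: Q <- N -> G <- S
Condition 1 (no descendant of Q in the set): holds — descendants of Q are {G, S}; none are in {Z}.
Condition 2 (every backdoor path blocked by {Z}):
  P1: open — no interior node is in the conditioning set.
  P2: open — collider(s) Z are conditioned on (or have a conditioned descendant) and no non-collider on the path is in the set.
  P3: open — no interior node is in the conditioning set.
  P4: blocked at collider G (neither it nor any descendant is in the conditioning set).
{Z} does not satisfy the backdoor criterion.

No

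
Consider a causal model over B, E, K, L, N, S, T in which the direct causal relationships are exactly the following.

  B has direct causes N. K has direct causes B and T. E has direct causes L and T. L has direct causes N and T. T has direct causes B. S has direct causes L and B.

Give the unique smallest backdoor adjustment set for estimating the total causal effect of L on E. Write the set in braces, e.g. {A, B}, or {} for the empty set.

Variables eligible for adjustment (non-descendants of L, excluding L and E): {B, K, N, T}.
Backdoor paths from L to E:
  P1: L <- N -> B -> T -> E
  P2: L <- N -> B -> K <- T -> E
  P3: L <- T -> E
The empty set is not sufficient: P1 (L <- N -> B -> T -> E) has no collider blocking it and no conditioned non-collider, so it is open.
Try {T}:
  P1: blocked at chain node T ∈ conditioning set.
  P2: blocked at collider K (neither it nor any descendant is in the conditioning set).
  P3: blocked at fork node T ∈ conditioning set.
{T} contains no descendant of L and blocks every backdoor path.
No other singleton works — e.g. {N} leaves P3 open — so {T} is the unique smallest valid adjustment set.

{T}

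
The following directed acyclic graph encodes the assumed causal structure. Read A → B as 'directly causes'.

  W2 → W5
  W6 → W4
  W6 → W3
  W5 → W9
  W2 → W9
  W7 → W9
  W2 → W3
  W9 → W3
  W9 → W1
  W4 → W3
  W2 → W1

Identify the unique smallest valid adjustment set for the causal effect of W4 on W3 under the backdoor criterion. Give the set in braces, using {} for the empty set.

Variables eligible for adjustment (non-descendants of W4, excluding W4 and W3): {W1, W2, W5, W6, W7, W9}.
Backdoor paths from W4 to W3:
  P1: W4 <- W6 -> W3
The empty set is not sufficient: P1 (W4 <- W6 -> W3) has no collider blocking it and no conditioned non-collider, so it is open.
Try {W6}:
  P1: blocked at fork node W6 ∈ conditioning set.
{W6} contains no descendant of W4 and blocks every backdoor path.
No other singleton works — e.g. {W2} leaves P1 open — so {W6} is the unique smallest valid adjustment set.

{W6}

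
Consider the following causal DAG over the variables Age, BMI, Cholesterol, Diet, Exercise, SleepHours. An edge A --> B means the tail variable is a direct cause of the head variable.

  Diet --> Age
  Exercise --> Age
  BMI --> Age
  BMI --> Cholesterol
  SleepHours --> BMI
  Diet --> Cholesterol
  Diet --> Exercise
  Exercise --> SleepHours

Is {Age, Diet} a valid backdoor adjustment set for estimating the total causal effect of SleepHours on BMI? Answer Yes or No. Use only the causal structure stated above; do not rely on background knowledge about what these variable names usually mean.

No

Backdoor paths from SleepHours to BMI (paths whose first edge points into SleepHours):
  P1: SleepHours <- Exercise <- Diet -> Cholesterol <- BMI
  P2: SleepHours <- Exercise <- Diet -> Age <- BMI
  P3: SleepHours <- Exercise -> Age <- Diet -> Cholesterol <- BMI
  P4: SleepHours <- Exercise -> Age <- BMI
Condition 1 (no descendant of SleepHours in the set): FAILS — Age is a descendant of SleepHours.
Condition 2 (every backdoor path blocked by {Age, Diet}):
  P1: blocked at fork node Diet ∈ conditioning set.
  P2: blocked at fork node Diet ∈ conditioning set.
  P3: blocked at fork node Diet ∈ conditioning set.
  P4: open — collider(s) Age are conditioned on (or have a conditioned descendant) and no non-collider on the path is in the set.
{Age, Diet} does not satisfy the backdoor criterion.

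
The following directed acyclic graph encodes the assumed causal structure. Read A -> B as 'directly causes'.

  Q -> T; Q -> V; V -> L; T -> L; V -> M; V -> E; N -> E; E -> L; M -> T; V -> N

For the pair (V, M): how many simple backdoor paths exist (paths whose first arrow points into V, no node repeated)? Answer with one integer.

A backdoor path from V to M is any simple undirected path whose first edge points into V (i.e. leaves V via a parent).
Parents of V: {Q}.
Enumerating:
  P1: V <- Q -> T <- M
That exhausts the simple backdoor paths. Count: 1.

1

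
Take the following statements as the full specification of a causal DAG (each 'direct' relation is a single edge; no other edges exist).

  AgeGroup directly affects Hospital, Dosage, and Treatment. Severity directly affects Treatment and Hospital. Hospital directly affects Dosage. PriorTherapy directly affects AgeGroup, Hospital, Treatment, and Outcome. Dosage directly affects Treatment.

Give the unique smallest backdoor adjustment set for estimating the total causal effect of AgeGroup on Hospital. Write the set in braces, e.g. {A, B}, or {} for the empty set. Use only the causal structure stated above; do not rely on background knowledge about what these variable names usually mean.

{PriorTherapy}

Variables eligible for adjustment (non-descendants of AgeGroup, excluding AgeGroup and Hospital): {Outcome, PriorTherapy, Severity}.
Backdoor paths from AgeGroup to Hospital:
  P1: AgeGroup <- PriorTherapy -> Hospital
  P2: AgeGroup <- PriorTherapy -> Treatment <- Severity -> Hospital
  P3: AgeGroup <- PriorTherapy -> Treatment <- Dosage <- Hospital
The empty set is not sufficient: P1 (AgeGroup <- PriorTherapy -> Hospital) has no collider blocking it and no conditioned non-collider, so it is open.
Try {PriorTherapy}:
  P1: blocked at fork node PriorTherapy ∈ conditioning set.
  P2: blocked at fork node PriorTherapy ∈ conditioning set.
  P3: blocked at fork node PriorTherapy ∈ conditioning set.
{PriorTherapy} contains no descendant of AgeGroup and blocks every backdoor path.
No other singleton works — e.g. {Severity} leaves P1 open — so {PriorTherapy} is the unique smallest valid adjustment set.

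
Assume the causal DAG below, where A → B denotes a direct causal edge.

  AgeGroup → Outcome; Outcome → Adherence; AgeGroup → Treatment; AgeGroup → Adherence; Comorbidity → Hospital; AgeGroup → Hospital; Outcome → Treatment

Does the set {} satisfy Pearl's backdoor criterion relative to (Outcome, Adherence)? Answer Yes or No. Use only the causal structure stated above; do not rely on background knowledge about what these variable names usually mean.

No

Backdoor paths from Outcome to Adherence (paths whose first edge points into Outcome):
  P1: Outcome <- AgeGroup -> Adherence
Condition 1 (no descendant of Outcome in the set): holds — descendants of Outcome are {Adherence, Treatment}; none are in {}.
Condition 2 (every backdoor path blocked by {}):
  P1: open — no interior node is in the conditioning set.
{} does not satisfy the backdoor criterion.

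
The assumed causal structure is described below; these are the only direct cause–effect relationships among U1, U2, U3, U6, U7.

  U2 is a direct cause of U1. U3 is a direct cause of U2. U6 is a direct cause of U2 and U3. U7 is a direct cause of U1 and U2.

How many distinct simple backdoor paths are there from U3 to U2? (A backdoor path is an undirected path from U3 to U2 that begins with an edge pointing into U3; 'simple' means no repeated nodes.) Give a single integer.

A backdoor path from U3 to U2 is any simple undirected path whose first edge points into U3 (i.e. leaves U3 via a parent).
Parents of U3: {U6}.
Enumerating:
  P1: U3 <- U6 -> U2
That exhausts the simple backdoor paths. Count: 1.

1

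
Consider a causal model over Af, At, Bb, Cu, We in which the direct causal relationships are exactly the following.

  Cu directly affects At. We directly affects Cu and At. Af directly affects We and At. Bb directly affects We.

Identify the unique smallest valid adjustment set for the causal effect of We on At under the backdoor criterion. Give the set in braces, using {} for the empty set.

Variables eligible for adjustment (non-descendants of We, excluding We and At): {Af, Bb}.
Backdoor paths from We to At:
  P1: We <- Af -> At
The empty set is not sufficient: P1 (We <- Af -> At) has no collider blocking it and no conditioned non-collider, so it is open.
Try {Af}:
  P1: blocked at fork node Af ∈ conditioning set.
{Af} contains no descendant of We and blocks every backdoor path.
No other singleton works — e.g. {Bb} leaves P1 open — so {Af} is the unique smallest valid adjustment set.

{Af}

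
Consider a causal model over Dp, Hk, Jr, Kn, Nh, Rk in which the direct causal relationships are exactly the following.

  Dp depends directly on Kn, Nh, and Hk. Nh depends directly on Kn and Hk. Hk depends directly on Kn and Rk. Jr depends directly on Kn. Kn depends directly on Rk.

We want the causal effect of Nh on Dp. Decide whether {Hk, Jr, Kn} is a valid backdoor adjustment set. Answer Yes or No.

Yes

Backdoor paths from Nh to Dp (paths whose first edge points into Nh):
  P1: Nh <- Kn <- Rk -> Hk -> Dp
  P2: Nh <- Kn -> Hk -> Dp
  P3: Nh <- Kn -> Dp
  P4: Nh <- Hk <- Rk -> Kn -> Dp
  P5: Nh <- Hk <- Kn -> Dp
  P6: Nh <- Hk -> Dp
Condition 1 (no descendant of Nh in the set): holds — descendants of Nh are {Dp}; none are in {Hk, Jr, Kn}.
Condition 2 (every backdoor path blocked by {Hk, Jr, Kn}):
  P1: blocked at chain node Kn ∈ conditioning set.
  P2: blocked at fork node Kn ∈ conditioning set.
  P3: blocked at fork node Kn ∈ conditioning set.
  P4: blocked at chain node Hk ∈ conditioning set.
  P5: blocked at chain node Hk ∈ conditioning set.
  P6: blocked at fork node Hk ∈ conditioning set.
{Hk, Jr, Kn} satisfies the backdoor criterion.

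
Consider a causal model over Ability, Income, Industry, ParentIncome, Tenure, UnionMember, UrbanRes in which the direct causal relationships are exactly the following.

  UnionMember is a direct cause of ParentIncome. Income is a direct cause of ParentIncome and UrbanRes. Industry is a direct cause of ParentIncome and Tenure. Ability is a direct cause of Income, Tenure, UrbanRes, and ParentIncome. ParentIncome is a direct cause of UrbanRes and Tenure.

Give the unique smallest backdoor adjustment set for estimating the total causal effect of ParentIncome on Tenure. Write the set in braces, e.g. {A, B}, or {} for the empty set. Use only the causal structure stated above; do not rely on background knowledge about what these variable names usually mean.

{Ability, Industry}

Variables eligible for adjustment (non-descendants of ParentIncome, excluding ParentIncome and Tenure): {Ability, Income, Industry, UnionMember}.
Backdoor paths from ParentIncome to Tenure:
  P1: ParentIncome <- Ability -> Tenure
  P2: ParentIncome <- Income <- Ability -> Tenure
  P3: ParentIncome <- Income -> UrbanRes <- Ability -> Tenure
  P4: ParentIncome <- Industry -> Tenure
The empty set is not sufficient: P1 (ParentIncome <- Ability -> Tenure) has no collider blocking it and no conditioned non-collider, so it is open.
Try {Ability, Industry}:
  P1: blocked at fork node Ability ∈ conditioning set.
  P2: blocked at fork node Ability ∈ conditioning set.
  P3: blocked at collider UrbanRes (neither it nor any descendant is in the conditioning set).
  P4: blocked at fork node Industry ∈ conditioning set.
{Ability, Industry} contains no descendant of ParentIncome and blocks every backdoor path.
Every element of {Ability, Industry} is needed (dropping Ability leaves P1 open; dropping Industry leaves P4 open), so no proper subset is valid.
Among all size-2 subsets of the eligible variables, only {Ability, Industry} blocks every backdoor path, so it is the unique smallest valid adjustment set.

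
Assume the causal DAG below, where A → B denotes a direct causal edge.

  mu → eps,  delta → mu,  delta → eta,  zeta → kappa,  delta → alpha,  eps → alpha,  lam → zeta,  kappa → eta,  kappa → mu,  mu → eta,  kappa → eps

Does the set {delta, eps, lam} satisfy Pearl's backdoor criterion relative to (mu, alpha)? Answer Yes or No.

Backdoor paths from mu to alpha (paths whose first edge points into mu):
  P1: mu <- delta -> alpha
  P2: mu <- delta -> eta <- kappa -> eps -> alpha
  P3: mu <- kappa -> eps -> alpha
  P4: mu <- kappa -> eta <- delta -> alpha
Condition 1 (no descendant of mu in the set): FAILS — eps is a descendant of mu.
Condition 2 (every backdoor path blocked by {delta, eps, lam}):
  P1: blocked at fork node delta ∈ conditioning set.
  P2: blocked at fork node delta ∈ conditioning set.
  P3: blocked at chain node eps ∈ conditioning set.
  P4: blocked at collider eta (neither it nor any descendant is in the conditioning set).
{delta, eps, lam} does not satisfy the backdoor criterion.

No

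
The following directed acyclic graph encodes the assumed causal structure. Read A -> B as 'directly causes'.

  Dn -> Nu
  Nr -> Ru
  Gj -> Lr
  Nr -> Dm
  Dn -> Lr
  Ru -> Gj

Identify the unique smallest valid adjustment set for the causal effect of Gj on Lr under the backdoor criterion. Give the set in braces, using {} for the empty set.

{}

Variables eligible for adjustment (non-descendants of Gj, excluding Gj and Lr): {Dm, Dn, Nr, Nu, Ru}.
Backdoor paths from Gj to Lr:
  (none)
With no backdoor paths the empty set already satisfies the criterion, and it is trivially minimal.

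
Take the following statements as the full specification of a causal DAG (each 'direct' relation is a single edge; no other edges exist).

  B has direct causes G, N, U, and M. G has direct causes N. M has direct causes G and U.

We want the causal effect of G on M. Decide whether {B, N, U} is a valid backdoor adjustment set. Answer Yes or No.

No

Backdoor paths from G to M (paths whose first edge points into G):
  P1: G <- N -> B <- U -> M
  P2: G <- N -> B <- M
Condition 1 (no descendant of G in the set): FAILS — B is a descendant of G.
Condition 2 (every backdoor path blocked by {B, N, U}):
  P1: blocked at fork node N ∈ conditioning set.
  P2: blocked at fork node N ∈ conditioning set.
{B, N, U} does not satisfy the backdoor criterion.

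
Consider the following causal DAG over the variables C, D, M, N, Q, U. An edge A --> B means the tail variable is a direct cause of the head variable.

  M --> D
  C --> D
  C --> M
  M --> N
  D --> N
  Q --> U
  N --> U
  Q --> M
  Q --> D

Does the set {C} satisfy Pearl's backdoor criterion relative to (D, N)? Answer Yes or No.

No

Backdoor paths from D to N (paths whose first edge points into D):
  P1: D <- C -> M <- Q -> U <- N
  P2: D <- C -> M -> N
  P3: D <- Q -> M -> N
  P4: D <- Q -> U <- N
  P5: D <- M <- Q -> U <- N
  P6: D <- M -> N
Condition 1 (no descendant of D in the set): holds — descendants of D are {N, U}; none are in {C}.
Condition 2 (every backdoor path blocked by {C}):
  P1: blocked at fork node C ∈ conditioning set.
  P2: blocked at fork node C ∈ conditioning set.
  P3: open — no interior node is in the conditioning set.
  P4: blocked at collider U (neither it nor any descendant is in the conditioning set).
  P5: blocked at collider U (neither it nor any descendant is in the conditioning set).
  P6: open — no interior node is in the conditioning set.
{C} does not satisfy the backdoor criterion.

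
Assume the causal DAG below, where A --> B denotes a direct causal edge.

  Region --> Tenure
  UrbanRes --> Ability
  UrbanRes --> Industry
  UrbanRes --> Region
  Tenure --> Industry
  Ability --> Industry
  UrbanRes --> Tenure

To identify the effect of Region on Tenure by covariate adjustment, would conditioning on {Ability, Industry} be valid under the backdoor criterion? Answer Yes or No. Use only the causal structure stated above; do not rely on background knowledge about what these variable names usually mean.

Backdoor paths from Region to Tenure (paths whose first edge points into Region):
  P1: Region <- UrbanRes -> Ability -> Industry <- Tenure
  P2: Region <- UrbanRes -> Tenure
  P3: Region <- UrbanRes -> Industry <- Tenure
Condition 1 (no descendant of Region in the set): FAILS — Industry is a descendant of Region.
Condition 2 (every backdoor path blocked by {Ability, Industry}):
  P1: blocked at chain node Ability ∈ conditioning set.
  P2: open — no interior node is in the conditioning set.
  P3: open — collider(s) Industry are conditioned on (or have a conditioned descendant) and no non-collider on the path is in the set.
{Ability, Industry} does not satisfy the backdoor criterion.

No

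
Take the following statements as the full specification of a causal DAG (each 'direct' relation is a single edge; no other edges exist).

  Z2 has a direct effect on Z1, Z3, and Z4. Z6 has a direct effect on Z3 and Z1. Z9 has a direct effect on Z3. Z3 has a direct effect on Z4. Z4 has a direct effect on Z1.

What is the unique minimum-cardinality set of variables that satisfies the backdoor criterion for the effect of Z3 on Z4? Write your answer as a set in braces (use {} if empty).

Variables eligible for adjustment (non-descendants of Z3, excluding Z3 and Z4): {Z2, Z6, Z9}.
Backdoor paths from Z3 to Z4:
  P1: Z3 <- Z2 -> Z4
  P2: Z3 <- Z2 -> Z1 <- Z4
  P3: Z3 <- Z6 -> Z1 <- Z2 -> Z4
  P4: Z3 <- Z6 -> Z1 <- Z4
The empty set is not sufficient: P1 (Z3 <- Z2 -> Z4) has no collider blocking it and no conditioned non-collider, so it is open.
Try {Z2}:
  P1: blocked at fork node Z2 ∈ conditioning set.
  P2: blocked at fork node Z2 ∈ conditioning set.
  P3: blocked at collider Z1 (neither it nor any descendant is in the conditioning set).
  P4: blocked at collider Z1 (neither it nor any descendant is in the conditioning set).
{Z2} contains no descendant of Z3 and blocks every backdoor path.
No other singleton works — e.g. {Z6} leaves P1 open — so {Z2} is the unique smallest valid adjustment set.

{Z2}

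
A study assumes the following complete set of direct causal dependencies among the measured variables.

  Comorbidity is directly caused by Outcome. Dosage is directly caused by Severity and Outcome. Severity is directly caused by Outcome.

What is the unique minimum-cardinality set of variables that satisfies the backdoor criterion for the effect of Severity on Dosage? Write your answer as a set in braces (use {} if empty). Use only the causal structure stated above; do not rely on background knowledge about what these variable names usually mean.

{Outcome}

Variables eligible for adjustment (non-descendants of Severity, excluding Severity and Dosage): {Comorbidity, Outcome}.
Backdoor paths from Severity to Dosage:
  P1: Severity <- Outcome -> Dosage
The empty set is not sufficient: P1 (Severity <- Outcome -> Dosage) has no collider blocking it and no conditioned non-collider, so it is open.
Try {Outcome}:
  P1: blocked at fork node Outcome ∈ conditioning set.
{Outcome} contains no descendant of Severity and blocks every backdoor path.
No other singleton works — e.g. {Comorbidity} leaves P1 open — so {Outcome} is the unique smallest valid adjustment set.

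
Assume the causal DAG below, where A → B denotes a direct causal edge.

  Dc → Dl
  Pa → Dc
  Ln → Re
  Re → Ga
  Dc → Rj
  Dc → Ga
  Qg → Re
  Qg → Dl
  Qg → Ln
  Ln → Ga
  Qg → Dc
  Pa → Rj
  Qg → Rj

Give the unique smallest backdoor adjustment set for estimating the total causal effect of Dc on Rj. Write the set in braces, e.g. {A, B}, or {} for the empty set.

{Pa, Qg}

Variables eligible for adjustment (non-descendants of Dc, excluding Dc and Rj): {Ln, Pa, Qg, Re}.
Backdoor paths from Dc to Rj:
  P1: Dc <- Pa -> Rj
  P2: Dc <- Qg -> Rj
The empty set is not sufficient: P1 (Dc <- Pa -> Rj) has no collider blocking it and no conditioned non-collider, so it is open.
Try {Pa, Qg}:
  P1: blocked at fork node Pa ∈ conditioning set.
  P2: blocked at fork node Qg ∈ conditioning set.
{Pa, Qg} contains no descendant of Dc and blocks every backdoor path.
Every element of {Pa, Qg} is needed (dropping Pa leaves P1 open; dropping Qg leaves P2 open), so no proper subset is valid.
Among all size-2 subsets of the eligible variables, only {Pa, Qg} blocks every backdoor path, so it is the unique smallest valid adjustment set.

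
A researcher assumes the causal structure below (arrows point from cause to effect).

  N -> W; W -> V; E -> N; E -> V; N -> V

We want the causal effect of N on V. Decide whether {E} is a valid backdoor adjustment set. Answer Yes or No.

Yes

Backdoor paths from N to V (paths whose first edge points into N):
  P1: N <- E -> V
Condition 1 (no descendant of N in the set): holds — descendants of N are {V, W}; none are in {E}.
Condition 2 (every backdoor path blocked by {E}):
  P1: blocked at fork node E ∈ conditioning set.
{E} satisfies the backdoor criterion.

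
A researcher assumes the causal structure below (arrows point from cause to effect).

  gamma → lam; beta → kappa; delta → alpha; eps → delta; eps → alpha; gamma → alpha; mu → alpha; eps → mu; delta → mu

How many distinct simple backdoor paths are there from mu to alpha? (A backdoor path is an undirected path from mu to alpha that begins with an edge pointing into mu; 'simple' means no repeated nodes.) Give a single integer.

4

A backdoor path from mu to alpha is any simple undirected path whose first edge points into mu (i.e. leaves mu via a parent).
Parents of mu: {delta, eps}.
Enumerating:
  P1: mu <- eps -> delta -> alpha
  P2: mu <- eps -> alpha
  P3: mu <- delta <- eps -> alpha
  P4: mu <- delta -> alpha
That exhausts the simple backdoor paths. Count: 4.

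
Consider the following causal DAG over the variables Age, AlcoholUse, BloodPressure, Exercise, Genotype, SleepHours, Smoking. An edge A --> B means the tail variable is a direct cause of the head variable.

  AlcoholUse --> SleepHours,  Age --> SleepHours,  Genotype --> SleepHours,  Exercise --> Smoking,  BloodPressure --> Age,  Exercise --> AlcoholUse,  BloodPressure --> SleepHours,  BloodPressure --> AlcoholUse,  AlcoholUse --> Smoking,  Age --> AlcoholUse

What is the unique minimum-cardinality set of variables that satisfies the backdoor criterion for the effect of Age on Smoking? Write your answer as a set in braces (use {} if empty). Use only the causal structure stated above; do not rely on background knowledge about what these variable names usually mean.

Variables eligible for adjustment (non-descendants of Age, excluding Age and Smoking): {BloodPressure, Exercise, Genotype}.
Backdoor paths from Age to Smoking:
  P1: Age <- BloodPressure -> AlcoholUse <- Exercise -> Smoking
  P2: Age <- BloodPressure -> AlcoholUse -> Smoking
  P3: Age <- BloodPressure -> SleepHours <- AlcoholUse <- Exercise -> Smoking
  P4: Age <- BloodPressure -> SleepHours <- AlcoholUse -> Smoking
The empty set is not sufficient: P2 (Age <- BloodPressure -> AlcoholUse -> Smoking) has no collider blocking it and no conditioned non-collider, so it is open.
Try {BloodPressure}:
  P1: blocked at fork node BloodPressure ∈ conditioning set.
  P2: blocked at fork node BloodPressure ∈ conditioning set.
  P3: blocked at fork node BloodPressure ∈ conditioning set.
  P4: blocked at fork node BloodPressure ∈ conditioning set.
{BloodPressure} contains no descendant of Age and blocks every backdoor path.
No other singleton works — e.g. {Exercise} leaves P2 open — so {BloodPressure} is the unique smallest valid adjustment set.

{BloodPressure}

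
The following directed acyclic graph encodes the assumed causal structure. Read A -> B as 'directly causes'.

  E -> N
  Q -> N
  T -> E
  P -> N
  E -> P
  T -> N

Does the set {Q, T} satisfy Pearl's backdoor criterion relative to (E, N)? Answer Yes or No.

Backdoor paths from E to N (paths whose first edge points into E):
  P1: E <- T -> N
Condition 1 (no descendant of E in the set): holds — descendants of E are {N, P}; none are in {Q, T}.
Condition 2 (every backdoor path blocked by {Q, T}):
  P1: blocked at fork node T ∈ conditioning set.
{Q, T} satisfies the backdoor criterion.

Yes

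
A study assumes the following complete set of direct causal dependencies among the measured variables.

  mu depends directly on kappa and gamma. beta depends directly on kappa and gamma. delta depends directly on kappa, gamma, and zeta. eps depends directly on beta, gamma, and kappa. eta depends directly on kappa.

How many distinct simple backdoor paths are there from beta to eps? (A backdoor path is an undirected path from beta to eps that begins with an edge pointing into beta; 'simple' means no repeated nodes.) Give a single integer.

A backdoor path from beta to eps is any simple undirected path whose first edge points into beta (i.e. leaves beta via a parent).
Parents of beta: {gamma, kappa}.
Enumerating:
  P1: beta <- kappa -> eps
  P2: beta <- kappa -> mu <- gamma -> eps
  P3: beta <- kappa -> delta <- gamma -> eps
  P4: beta <- gamma -> eps
  P5: beta <- gamma -> mu <- kappa -> eps
  P6: beta <- gamma -> delta <- kappa -> eps
That exhausts the simple backdoor paths. Count: 6.

6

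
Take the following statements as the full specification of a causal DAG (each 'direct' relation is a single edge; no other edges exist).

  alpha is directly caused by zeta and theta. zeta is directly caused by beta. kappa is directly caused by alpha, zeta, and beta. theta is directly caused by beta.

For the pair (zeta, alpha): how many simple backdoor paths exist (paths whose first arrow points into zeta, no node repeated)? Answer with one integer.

A backdoor path from zeta to alpha is any simple undirected path whose first edge points into zeta (i.e. leaves zeta via a parent).
Parents of zeta: {beta}.
Enumerating:
  P1: zeta <- beta -> theta -> alpha
  P2: zeta <- beta -> kappa <- alpha
That exhausts the simple backdoor paths. Count: 2.

2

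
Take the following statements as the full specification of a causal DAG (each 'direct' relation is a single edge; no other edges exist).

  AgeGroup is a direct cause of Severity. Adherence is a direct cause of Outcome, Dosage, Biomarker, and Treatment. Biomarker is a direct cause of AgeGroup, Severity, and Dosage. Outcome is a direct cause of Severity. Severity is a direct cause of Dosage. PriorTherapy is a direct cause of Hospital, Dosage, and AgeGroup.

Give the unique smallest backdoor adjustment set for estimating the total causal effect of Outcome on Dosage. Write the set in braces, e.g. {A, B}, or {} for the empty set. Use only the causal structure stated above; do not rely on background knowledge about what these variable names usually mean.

Variables eligible for adjustment (non-descendants of Outcome, excluding Outcome and Dosage): {Adherence, AgeGroup, Biomarker, Hospital, PriorTherapy, Treatment}.
Backdoor paths from Outcome to Dosage:
  P1: Outcome <- Adherence -> Biomarker -> AgeGroup <- PriorTherapy -> Dosage
  P2: Outcome <- Adherence -> Biomarker -> AgeGroup -> Severity -> Dosage
  P3: Outcome <- Adherence -> Biomarker -> Severity <- AgeGroup <- PriorTherapy -> Dosage
  P4: Outcome <- Adherence -> Biomarker -> Severity -> Dosage
  P5: Outcome <- Adherence -> Biomarker -> Dosage
  P6: Outcome <- Adherence -> Dosage
The empty set is not sufficient: P2 (Outcome <- Adherence -> Biomarker -> AgeGroup -> Severity -> Dosage) has no collider blocking it and no conditioned non-collider, so it is open.
Try {Adherence}:
  P1: blocked at fork node Adherence ∈ conditioning set.
  P2: blocked at fork node Adherence ∈ conditioning set.
  P3: blocked at fork node Adherence ∈ conditioning set.
  P4: blocked at fork node Adherence ∈ conditioning set.
  P5: blocked at fork node Adherence ∈ conditioning set.
  P6: blocked at fork node Adherence ∈ conditioning set.
{Adherence} contains no descendant of Outcome and blocks every backdoor path.
No other singleton works — e.g. {Treatment} leaves P2 open — so {Adherence} is the unique smallest valid adjustment set.

{Adherence}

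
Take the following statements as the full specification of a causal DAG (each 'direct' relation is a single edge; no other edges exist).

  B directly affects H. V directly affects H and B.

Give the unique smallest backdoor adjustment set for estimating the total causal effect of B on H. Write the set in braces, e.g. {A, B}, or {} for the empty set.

{V}

Variables eligible for adjustment (non-descendants of B, excluding B and H): {V}.
Backdoor paths from B to H:
  P1: B <- V -> H
The empty set is not sufficient: P1 (B <- V -> H) has no collider blocking it and no conditioned non-collider, so it is open.
Try {V}:
  P1: blocked at fork node V ∈ conditioning set.
{V} contains no descendant of B and blocks every backdoor path.
{V} is the unique smallest valid adjustment set.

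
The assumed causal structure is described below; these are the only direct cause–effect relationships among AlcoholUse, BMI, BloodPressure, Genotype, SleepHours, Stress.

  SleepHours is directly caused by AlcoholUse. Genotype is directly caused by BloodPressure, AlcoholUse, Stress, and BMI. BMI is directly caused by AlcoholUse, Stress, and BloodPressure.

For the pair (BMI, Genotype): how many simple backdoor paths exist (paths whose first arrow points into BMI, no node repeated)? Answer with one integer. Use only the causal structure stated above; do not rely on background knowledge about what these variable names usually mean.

A backdoor path from BMI to Genotype is any simple undirected path whose first edge points into BMI (i.e. leaves BMI via a parent).
Parents of BMI: {AlcoholUse, BloodPressure, Stress}.
Enumerating:
  P1: BMI <- AlcoholUse -> Genotype
  P2: BMI <- BloodPressure -> Genotype
  P3: BMI <- Stress -> Genotype
That exhausts the simple backdoor paths. Count: 3.

3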